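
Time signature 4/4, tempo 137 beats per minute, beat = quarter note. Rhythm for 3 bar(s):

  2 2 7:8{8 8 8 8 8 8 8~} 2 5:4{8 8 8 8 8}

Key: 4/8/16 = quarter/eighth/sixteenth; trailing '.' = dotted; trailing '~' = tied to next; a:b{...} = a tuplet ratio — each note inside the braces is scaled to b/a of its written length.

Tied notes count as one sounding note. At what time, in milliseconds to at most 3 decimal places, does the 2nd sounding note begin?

1. 0.0ms @ 0 + 875.912ms (2)
2. 875.912ms @ 2 + 875.912ms (2)
3. 1751.825ms @ 4 + 250.261ms (4/7)
4. 2002.086ms @ 32/7 + 250.261ms (4/7)
5. 2252.346ms @ 36/7 + 250.261ms (4/7)
6. 2502.607ms @ 40/7 + 250.261ms (4/7)
7. 2752.868ms @ 44/7 + 250.261ms (4/7)
8. 3003.128ms @ 48/7 + 250.261ms (4/7)
9. 3253.389ms @ 52/7 + 1126.173ms (18/7)
10. 4379.562ms @ 10 + 175.182ms (2/5)
11. 4554.745ms @ 52/5 + 175.182ms (2/5)
12. 4729.927ms @ 54/5 + 175.182ms (2/5)
13. 4905.109ms @ 56/5 + 175.182ms (2/5)
14. 5080.292ms @ 58/5 + 175.182ms (2/5)

note 2 onset = 2b = 875.912ms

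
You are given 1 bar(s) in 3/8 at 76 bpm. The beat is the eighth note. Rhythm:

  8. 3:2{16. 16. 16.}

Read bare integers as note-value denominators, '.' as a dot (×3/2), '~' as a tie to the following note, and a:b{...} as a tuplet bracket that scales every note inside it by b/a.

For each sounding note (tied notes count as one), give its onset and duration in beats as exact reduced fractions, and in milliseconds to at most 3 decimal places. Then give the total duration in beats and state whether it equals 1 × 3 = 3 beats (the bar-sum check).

1) 0.0ms=0b +1184.211ms=3/2b
2) 1184.211ms=3/2b +394.737ms=1/2b
3) 1578.947ms=2b +394.737ms=1/2b
4) 1973.684ms=5/2b +394.737ms=1/2b
Σ=3b of 3 (76bpm 3/8) — PASS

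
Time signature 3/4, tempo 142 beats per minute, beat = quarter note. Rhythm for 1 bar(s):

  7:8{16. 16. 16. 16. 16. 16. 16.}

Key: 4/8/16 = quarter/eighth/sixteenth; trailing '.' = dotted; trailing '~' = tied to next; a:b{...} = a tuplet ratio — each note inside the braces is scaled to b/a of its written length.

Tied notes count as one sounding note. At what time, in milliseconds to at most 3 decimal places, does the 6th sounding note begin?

note 6 onset = 15/7b = 905.433ms

1. 0.0ms @ 0 + 181.087ms (3/7)
2. 181.087ms @ 3/7 + 181.087ms (3/7)
3. 362.173ms @ 6/7 + 181.087ms (3/7)
4. 543.26ms @ 9/7 + 181.087ms (3/7)
5. 724.346ms @ 12/7 + 181.087ms (3/7)
6. 905.433ms @ 15/7 + 181.087ms (3/7)
7. 1086.519ms @ 18/7 + 181.087ms (3/7)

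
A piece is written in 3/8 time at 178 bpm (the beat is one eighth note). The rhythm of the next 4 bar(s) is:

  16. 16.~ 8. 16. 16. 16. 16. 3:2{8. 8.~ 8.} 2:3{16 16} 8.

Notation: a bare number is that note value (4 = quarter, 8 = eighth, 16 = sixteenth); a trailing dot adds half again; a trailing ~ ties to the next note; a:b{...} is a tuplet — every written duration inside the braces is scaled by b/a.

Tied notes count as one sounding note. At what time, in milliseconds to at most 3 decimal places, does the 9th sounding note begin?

note 9 onset = 9b = 3033.708ms

1. 0.0ms @ 0 + 252.809ms (3/4)
2. 252.809ms @ 3/4 + 758.427ms (9/4)
3. 1011.236ms @ 3 + 252.809ms (3/4)
4. 1264.045ms @ 15/4 + 252.809ms (3/4)
5. 1516.854ms @ 9/2 + 252.809ms (3/4)
6. 1769.663ms @ 21/4 + 252.809ms (3/4)
7. 2022.472ms @ 6 + 337.079ms (1)
8. 2359.551ms @ 7 + 674.157ms (2)
9. 3033.708ms @ 9 + 252.809ms (3/4)
10. 3286.517ms @ 39/4 + 252.809ms (3/4)
11. 3539.326ms @ 21/2 + 505.618ms (3/2)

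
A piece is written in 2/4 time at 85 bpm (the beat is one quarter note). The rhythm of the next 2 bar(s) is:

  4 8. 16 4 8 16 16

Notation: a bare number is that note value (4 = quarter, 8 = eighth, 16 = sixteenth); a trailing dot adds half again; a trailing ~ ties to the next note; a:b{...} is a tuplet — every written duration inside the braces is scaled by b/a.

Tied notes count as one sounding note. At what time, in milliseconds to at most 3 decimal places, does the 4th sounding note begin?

note 4 onset = 2b = 1411.765ms

1. 0.0ms @ 0 + 705.882ms (1)
2. 705.882ms @ 1 + 529.412ms (3/4)
3. 1235.294ms @ 7/4 + 176.471ms (1/4)
4. 1411.765ms @ 2 + 705.882ms (1)
5. 2117.647ms @ 3 + 352.941ms (1/2)
6. 2470.588ms @ 7/2 + 176.471ms (1/4)
7. 2647.059ms @ 15/4 + 176.471ms (1/4)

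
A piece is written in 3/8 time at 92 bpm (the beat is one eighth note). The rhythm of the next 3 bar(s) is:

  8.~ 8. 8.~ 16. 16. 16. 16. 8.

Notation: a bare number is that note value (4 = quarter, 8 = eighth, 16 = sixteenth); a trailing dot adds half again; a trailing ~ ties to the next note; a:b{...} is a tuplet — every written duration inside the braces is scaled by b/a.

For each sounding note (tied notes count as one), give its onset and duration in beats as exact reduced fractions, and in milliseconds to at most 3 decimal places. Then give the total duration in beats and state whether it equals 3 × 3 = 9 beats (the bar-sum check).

1) 0.0ms=0b +1956.522ms=3b
2) 1956.522ms=3b +1467.391ms=9/4b
3) 3423.913ms=21/4b +489.13ms=3/4b
4) 3913.043ms=6b +489.13ms=3/4b
5) 4402.174ms=27/4b +489.13ms=3/4b
6) 4891.304ms=15/2b +978.261ms=3/2b
Σ=9b of 9 (92bpm 3/8) — PASS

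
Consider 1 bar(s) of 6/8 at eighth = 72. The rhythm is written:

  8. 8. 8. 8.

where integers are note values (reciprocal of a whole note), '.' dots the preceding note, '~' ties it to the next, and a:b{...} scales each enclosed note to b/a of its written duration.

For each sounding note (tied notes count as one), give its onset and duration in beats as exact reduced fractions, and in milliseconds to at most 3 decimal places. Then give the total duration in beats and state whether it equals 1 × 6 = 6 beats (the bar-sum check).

1) 0.0ms=0b +1250.0ms=3/2b
2) 1250.0ms=3/2b +1250.0ms=3/2b
3) 2500.0ms=3b +1250.0ms=3/2b
4) 3750.0ms=9/2b +1250.0ms=3/2b
Σ=6b of 6 (72bpm 6/8) — PASS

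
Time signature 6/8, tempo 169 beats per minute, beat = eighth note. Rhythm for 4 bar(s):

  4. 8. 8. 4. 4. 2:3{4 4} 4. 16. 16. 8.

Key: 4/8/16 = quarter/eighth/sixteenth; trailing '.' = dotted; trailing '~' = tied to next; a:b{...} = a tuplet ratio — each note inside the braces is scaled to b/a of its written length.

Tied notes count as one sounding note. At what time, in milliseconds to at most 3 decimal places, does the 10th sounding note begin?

note 10 onset = 87/4b = 7721.893ms

1. 0.0ms @ 0 + 1065.089ms (3)
2. 1065.089ms @ 3 + 532.544ms (3/2)
3. 1597.633ms @ 9/2 + 532.544ms (3/2)
4. 2130.178ms @ 6 + 1065.089ms (3)
5. 3195.266ms @ 9 + 1065.089ms (3)
6. 4260.355ms @ 12 + 1065.089ms (3)
7. 5325.444ms @ 15 + 1065.089ms (3)
8. 6390.533ms @ 18 + 1065.089ms (3)
9. 7455.621ms @ 21 + 266.272ms (3/4)
10. 7721.893ms @ 87/4 + 266.272ms (3/4)
11. 7988.166ms @ 45/2 + 532.544ms (3/2)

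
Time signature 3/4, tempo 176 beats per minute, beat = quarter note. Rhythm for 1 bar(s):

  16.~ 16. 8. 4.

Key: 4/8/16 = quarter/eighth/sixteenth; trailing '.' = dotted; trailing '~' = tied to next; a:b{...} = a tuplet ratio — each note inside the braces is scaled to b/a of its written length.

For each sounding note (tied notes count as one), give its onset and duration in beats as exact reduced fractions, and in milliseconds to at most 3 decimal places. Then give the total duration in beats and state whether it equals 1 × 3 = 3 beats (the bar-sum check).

1) 0.0ms=0b +255.682ms=3/4b
2) 255.682ms=3/4b +255.682ms=3/4b
3) 511.364ms=3/2b +511.364ms=3/2b
Σ=3b of 3 (176bpm 3/4) — PASS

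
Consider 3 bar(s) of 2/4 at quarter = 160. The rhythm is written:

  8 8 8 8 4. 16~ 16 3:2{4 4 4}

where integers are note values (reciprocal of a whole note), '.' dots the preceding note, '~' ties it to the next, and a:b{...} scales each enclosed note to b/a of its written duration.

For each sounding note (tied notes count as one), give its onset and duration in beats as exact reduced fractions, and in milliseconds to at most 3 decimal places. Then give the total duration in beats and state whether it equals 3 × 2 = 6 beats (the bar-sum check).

1) 0.0ms=0b +187.5ms=1/2b
2) 187.5ms=1/2b +187.5ms=1/2b
3) 375.0ms=1b +187.5ms=1/2b
4) 562.5ms=3/2b +187.5ms=1/2b
5) 750.0ms=2b +562.5ms=3/2b
6) 1312.5ms=7/2b +187.5ms=1/2b
7) 1500.0ms=4b +250.0ms=2/3b
8) 1750.0ms=14/3b +250.0ms=2/3b
9) 2000.0ms=16/3b +250.0ms=2/3b
Σ=6b of 6 (160bpm 2/4) — PASS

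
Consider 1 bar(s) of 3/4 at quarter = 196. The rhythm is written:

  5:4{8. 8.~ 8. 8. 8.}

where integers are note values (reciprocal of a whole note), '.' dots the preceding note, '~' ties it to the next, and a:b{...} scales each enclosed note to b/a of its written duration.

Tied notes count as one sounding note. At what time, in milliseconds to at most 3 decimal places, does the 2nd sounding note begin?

note 2 onset = 3/5b = 183.673ms

1. 0.0ms @ 0 + 183.673ms (3/5)
2. 183.673ms @ 3/5 + 367.347ms (6/5)
3. 551.02ms @ 9/5 + 183.673ms (3/5)
4. 734.694ms @ 12/5 + 183.673ms (3/5)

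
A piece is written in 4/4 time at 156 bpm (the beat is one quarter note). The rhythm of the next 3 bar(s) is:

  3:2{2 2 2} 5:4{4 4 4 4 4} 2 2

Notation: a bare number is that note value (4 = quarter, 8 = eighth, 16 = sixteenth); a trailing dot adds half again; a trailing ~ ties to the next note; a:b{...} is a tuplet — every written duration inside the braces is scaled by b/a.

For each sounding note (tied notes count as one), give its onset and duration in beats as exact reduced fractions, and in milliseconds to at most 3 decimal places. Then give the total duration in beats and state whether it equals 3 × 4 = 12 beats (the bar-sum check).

1) 0.0ms=0b +512.821ms=4/3b
2) 512.821ms=4/3b +512.821ms=4/3b
3) 1025.641ms=8/3b +512.821ms=4/3b
4) 1538.462ms=4b +307.692ms=4/5b
5) 1846.154ms=24/5b +307.692ms=4/5b
6) 2153.846ms=28/5b +307.692ms=4/5b
7) 2461.538ms=32/5b +307.692ms=4/5b
8) 2769.231ms=36/5b +307.692ms=4/5b
9) 3076.923ms=8b +769.231ms=2b
10) 3846.154ms=10b +769.231ms=2b
Σ=12b of 12 (156bpm 4/4) — PASS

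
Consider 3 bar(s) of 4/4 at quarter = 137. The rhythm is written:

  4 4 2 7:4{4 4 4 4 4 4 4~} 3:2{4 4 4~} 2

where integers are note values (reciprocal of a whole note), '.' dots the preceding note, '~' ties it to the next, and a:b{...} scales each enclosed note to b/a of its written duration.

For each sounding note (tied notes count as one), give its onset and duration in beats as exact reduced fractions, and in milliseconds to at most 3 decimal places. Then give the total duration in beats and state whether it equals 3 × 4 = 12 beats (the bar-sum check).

1) 0.0ms=0b +437.956ms=1b
2) 437.956ms=1b +437.956ms=1b
3) 875.912ms=2b +875.912ms=2b
4) 1751.825ms=4b +250.261ms=4/7b
5) 2002.086ms=32/7b +250.261ms=4/7b
6) 2252.346ms=36/7b +250.261ms=4/7b
7) 2502.607ms=40/7b +250.261ms=4/7b
8) 2752.868ms=44/7b +250.261ms=4/7b
9) 3003.128ms=48/7b +250.261ms=4/7b
10) 3253.389ms=52/7b +542.231ms=26/21b
11) 3795.62ms=26/3b +291.971ms=2/3b
12) 4087.591ms=28/3b +1167.883ms=8/3b
Σ=12b of 12 (137bpm 4/4) — PASS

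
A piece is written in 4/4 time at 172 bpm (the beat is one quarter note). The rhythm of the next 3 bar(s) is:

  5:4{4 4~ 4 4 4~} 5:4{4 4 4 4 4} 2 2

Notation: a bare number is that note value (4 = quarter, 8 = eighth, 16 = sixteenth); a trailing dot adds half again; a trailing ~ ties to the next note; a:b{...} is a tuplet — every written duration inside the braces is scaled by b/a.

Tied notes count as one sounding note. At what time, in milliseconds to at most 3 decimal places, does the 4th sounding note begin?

note 4 onset = 16/5b = 1116.279ms

1. 0.0ms @ 0 + 279.07ms (4/5)
2. 279.07ms @ 4/5 + 558.14ms (8/5)
3. 837.209ms @ 12/5 + 279.07ms (4/5)
4. 1116.279ms @ 16/5 + 558.14ms (8/5)
5. 1674.419ms @ 24/5 + 279.07ms (4/5)
6. 1953.488ms @ 28/5 + 279.07ms (4/5)
7. 2232.558ms @ 32/5 + 279.07ms (4/5)
8. 2511.628ms @ 36/5 + 279.07ms (4/5)
9. 2790.698ms @ 8 + 697.674ms (2)
10. 3488.372ms @ 10 + 697.674ms (2)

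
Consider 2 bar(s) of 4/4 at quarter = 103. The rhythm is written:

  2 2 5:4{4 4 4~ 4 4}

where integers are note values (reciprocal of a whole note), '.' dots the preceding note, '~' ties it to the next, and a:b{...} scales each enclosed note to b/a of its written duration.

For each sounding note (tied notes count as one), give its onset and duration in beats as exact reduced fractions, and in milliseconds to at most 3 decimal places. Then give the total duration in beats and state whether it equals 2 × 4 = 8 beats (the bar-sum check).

1) 0.0ms=0b +1165.049ms=2b
2) 1165.049ms=2b +1165.049ms=2b
3) 2330.097ms=4b +466.019ms=4/5b
4) 2796.117ms=24/5b +466.019ms=4/5b
5) 3262.136ms=28/5b +932.039ms=8/5b
6) 4194.175ms=36/5b +466.019ms=4/5b
Σ=8b of 8 (103bpm 4/4) — PASS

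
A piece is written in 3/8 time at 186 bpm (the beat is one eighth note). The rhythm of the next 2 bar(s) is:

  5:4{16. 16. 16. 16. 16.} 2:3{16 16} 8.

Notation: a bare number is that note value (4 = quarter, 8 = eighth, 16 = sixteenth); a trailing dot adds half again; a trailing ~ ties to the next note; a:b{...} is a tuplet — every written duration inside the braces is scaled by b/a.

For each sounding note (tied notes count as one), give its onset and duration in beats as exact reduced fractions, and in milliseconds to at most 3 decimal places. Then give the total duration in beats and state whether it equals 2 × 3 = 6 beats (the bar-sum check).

1) 0.0ms=0b +193.548ms=3/5b
2) 193.548ms=3/5b +193.548ms=3/5b
3) 387.097ms=6/5b +193.548ms=3/5b
4) 580.645ms=9/5b +193.548ms=3/5b
5) 774.194ms=12/5b +193.548ms=3/5b
6) 967.742ms=3b +241.935ms=3/4b
7) 1209.677ms=15/4b +241.935ms=3/4b
8) 1451.613ms=9/2b +483.871ms=3/2b
Σ=6b of 6 (186bpm 3/8) — PASS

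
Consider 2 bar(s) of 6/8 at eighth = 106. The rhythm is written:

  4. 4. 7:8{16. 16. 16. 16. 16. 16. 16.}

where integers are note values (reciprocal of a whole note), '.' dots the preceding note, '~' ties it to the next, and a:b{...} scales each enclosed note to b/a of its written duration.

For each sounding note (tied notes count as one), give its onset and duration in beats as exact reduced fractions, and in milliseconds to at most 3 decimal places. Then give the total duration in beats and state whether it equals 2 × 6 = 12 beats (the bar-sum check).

1) 0.0ms=0b +1698.113ms=3b
2) 1698.113ms=3b +1698.113ms=3b
3) 3396.226ms=6b +485.175ms=6/7b
4) 3881.402ms=48/7b +485.175ms=6/7b
5) 4366.577ms=54/7b +485.175ms=6/7b
6) 4851.752ms=60/7b +485.175ms=6/7b
7) 5336.927ms=66/7b +485.175ms=6/7b
8) 5822.102ms=72/7b +485.175ms=6/7b
9) 6307.278ms=78/7b +485.175ms=6/7b
Σ=12b of 12 (106bpm 6/8) — PASS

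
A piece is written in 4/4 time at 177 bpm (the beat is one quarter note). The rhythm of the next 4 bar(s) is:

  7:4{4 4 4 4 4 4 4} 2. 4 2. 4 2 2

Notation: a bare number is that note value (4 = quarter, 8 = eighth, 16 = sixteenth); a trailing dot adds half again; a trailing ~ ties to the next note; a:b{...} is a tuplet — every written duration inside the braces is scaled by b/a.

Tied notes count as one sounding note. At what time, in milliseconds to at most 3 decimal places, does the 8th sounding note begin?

note 8 onset = 4b = 1355.932ms

1. 0.0ms @ 0 + 193.705ms (4/7)
2. 193.705ms @ 4/7 + 193.705ms (4/7)
3. 387.409ms @ 8/7 + 193.705ms (4/7)
4. 581.114ms @ 12/7 + 193.705ms (4/7)
5. 774.818ms @ 16/7 + 193.705ms (4/7)
6. 968.523ms @ 20/7 + 193.705ms (4/7)
7. 1162.228ms @ 24/7 + 193.705ms (4/7)
8. 1355.932ms @ 4 + 1016.949ms (3)
9. 2372.881ms @ 7 + 338.983ms (1)
10. 2711.864ms @ 8 + 1016.949ms (3)
11. 3728.814ms @ 11 + 338.983ms (1)
12. 4067.797ms @ 12 + 677.966ms (2)
13. 4745.763ms @ 14 + 677.966ms (2)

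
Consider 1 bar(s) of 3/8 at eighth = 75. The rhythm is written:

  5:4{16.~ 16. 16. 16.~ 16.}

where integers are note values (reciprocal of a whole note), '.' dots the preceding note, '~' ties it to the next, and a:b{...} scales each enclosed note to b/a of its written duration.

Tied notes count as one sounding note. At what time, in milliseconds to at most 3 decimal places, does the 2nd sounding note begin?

1. 0.0ms @ 0 + 960.0ms (6/5)
2. 960.0ms @ 6/5 + 480.0ms (3/5)
3. 1440.0ms @ 9/5 + 960.0ms (6/5)

note 2 onset = 6/5b = 960.0ms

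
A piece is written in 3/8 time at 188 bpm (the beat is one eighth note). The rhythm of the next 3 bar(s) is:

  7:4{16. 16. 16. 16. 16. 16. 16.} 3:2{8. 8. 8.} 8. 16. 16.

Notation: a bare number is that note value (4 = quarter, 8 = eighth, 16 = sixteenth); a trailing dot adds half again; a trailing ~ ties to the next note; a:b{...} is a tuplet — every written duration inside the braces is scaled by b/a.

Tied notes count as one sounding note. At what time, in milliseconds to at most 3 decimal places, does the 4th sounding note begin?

1. 0.0ms @ 0 + 136.778ms (3/7)
2. 136.778ms @ 3/7 + 136.778ms (3/7)
3. 273.556ms @ 6/7 + 136.778ms (3/7)
4. 410.334ms @ 9/7 + 136.778ms (3/7)
5. 547.112ms @ 12/7 + 136.778ms (3/7)
6. 683.891ms @ 15/7 + 136.778ms (3/7)
7. 820.669ms @ 18/7 + 136.778ms (3/7)
8. 957.447ms @ 3 + 319.149ms (1)
9. 1276.596ms @ 4 + 319.149ms (1)
10. 1595.745ms @ 5 + 319.149ms (1)
11. 1914.894ms @ 6 + 478.723ms (3/2)
12. 2393.617ms @ 15/2 + 239.362ms (3/4)
13. 2632.979ms @ 33/4 + 239.362ms (3/4)

note 4 onset = 9/7b = 410.334ms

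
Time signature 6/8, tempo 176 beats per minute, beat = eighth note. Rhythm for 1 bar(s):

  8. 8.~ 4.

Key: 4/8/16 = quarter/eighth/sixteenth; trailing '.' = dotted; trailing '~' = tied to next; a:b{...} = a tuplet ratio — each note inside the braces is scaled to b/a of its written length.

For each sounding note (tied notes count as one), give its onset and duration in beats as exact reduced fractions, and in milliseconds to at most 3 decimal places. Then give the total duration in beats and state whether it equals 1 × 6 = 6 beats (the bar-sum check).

1) 0.0ms=0b +511.364ms=3/2b
2) 511.364ms=3/2b +1534.091ms=9/2b
Σ=6b of 6 (176bpm 6/8) — PASS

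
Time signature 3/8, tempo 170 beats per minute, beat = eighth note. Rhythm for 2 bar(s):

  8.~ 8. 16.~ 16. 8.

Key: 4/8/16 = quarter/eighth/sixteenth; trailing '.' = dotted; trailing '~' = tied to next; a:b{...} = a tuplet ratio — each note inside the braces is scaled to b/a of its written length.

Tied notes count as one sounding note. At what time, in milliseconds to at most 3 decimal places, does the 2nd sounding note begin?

1. 0.0ms @ 0 + 1058.824ms (3)
2. 1058.824ms @ 3 + 529.412ms (3/2)
3. 1588.235ms @ 9/2 + 529.412ms (3/2)

note 2 onset = 3b = 1058.824ms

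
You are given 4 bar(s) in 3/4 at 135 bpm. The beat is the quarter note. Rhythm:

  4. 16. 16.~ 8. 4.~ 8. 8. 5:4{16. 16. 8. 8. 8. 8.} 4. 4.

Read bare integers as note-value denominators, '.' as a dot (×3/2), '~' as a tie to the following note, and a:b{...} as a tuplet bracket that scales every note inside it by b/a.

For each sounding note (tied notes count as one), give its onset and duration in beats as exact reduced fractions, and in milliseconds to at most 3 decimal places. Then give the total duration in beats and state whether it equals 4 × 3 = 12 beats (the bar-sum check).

1) 0.0ms=0b +666.667ms=3/2b
2) 666.667ms=3/2b +166.667ms=3/8b
3) 833.333ms=15/8b +500.0ms=9/8b
4) 1333.333ms=3b +1000.0ms=9/4b
5) 2333.333ms=21/4b +333.333ms=3/4b
6) 2666.667ms=6b +133.333ms=3/10b
7) 2800.0ms=63/10b +133.333ms=3/10b
8) 2933.333ms=33/5b +266.667ms=3/5b
9) 3200.0ms=36/5b +266.667ms=3/5b
10) 3466.667ms=39/5b +266.667ms=3/5b
11) 3733.333ms=42/5b +266.667ms=3/5b
12) 4000.0ms=9b +666.667ms=3/2b
13) 4666.667ms=21/2b +666.667ms=3/2b
Σ=12b of 12 (135bpm 3/4) — PASS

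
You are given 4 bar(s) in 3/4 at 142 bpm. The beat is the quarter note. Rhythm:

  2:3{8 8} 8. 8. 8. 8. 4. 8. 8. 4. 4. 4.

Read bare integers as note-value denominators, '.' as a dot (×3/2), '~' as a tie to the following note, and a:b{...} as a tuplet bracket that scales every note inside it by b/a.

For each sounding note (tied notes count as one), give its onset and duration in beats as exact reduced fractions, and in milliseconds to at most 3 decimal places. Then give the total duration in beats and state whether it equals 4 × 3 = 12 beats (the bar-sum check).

1) 0.0ms=0b +316.901ms=3/4b
2) 316.901ms=3/4b +316.901ms=3/4b
3) 633.803ms=3/2b +316.901ms=3/4b
4) 950.704ms=9/4b +316.901ms=3/4b
5) 1267.606ms=3b +316.901ms=3/4b
6) 1584.507ms=15/4b +316.901ms=3/4b
7) 1901.408ms=9/2b +633.803ms=3/2b
8) 2535.211ms=6b +316.901ms=3/4b
9) 2852.113ms=27/4b +316.901ms=3/4b
10) 3169.014ms=15/2b +633.803ms=3/2b
11) 3802.817ms=9b +633.803ms=3/2b
12) 4436.62ms=21/2b +633.803ms=3/2b
Σ=12b of 12 (142bpm 3/4) — PASS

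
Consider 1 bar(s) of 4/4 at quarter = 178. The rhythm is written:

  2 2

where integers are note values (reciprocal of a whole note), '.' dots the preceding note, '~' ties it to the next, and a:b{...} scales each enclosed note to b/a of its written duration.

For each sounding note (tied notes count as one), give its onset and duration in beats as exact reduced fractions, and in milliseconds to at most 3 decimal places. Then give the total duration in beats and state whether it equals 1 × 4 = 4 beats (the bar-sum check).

1) 0.0ms=0b +674.157ms=2b
2) 674.157ms=2b +674.157ms=2b
Σ=4b of 4 (178bpm 4/4) — PASS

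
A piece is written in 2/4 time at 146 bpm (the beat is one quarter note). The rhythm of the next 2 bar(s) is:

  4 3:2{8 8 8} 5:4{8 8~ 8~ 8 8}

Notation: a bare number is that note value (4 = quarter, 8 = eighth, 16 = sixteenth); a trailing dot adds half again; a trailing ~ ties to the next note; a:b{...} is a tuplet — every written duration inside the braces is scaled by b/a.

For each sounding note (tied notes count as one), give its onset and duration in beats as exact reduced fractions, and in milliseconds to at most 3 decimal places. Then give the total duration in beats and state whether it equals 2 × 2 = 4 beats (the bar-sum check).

1) 0.0ms=0b +410.959ms=1b
2) 410.959ms=1b +136.986ms=1/3b
3) 547.945ms=4/3b +136.986ms=1/3b
4) 684.932ms=5/3b +136.986ms=1/3b
5) 821.918ms=2b +164.384ms=2/5b
6) 986.301ms=12/5b +493.151ms=6/5b
7) 1479.452ms=18/5b +164.384ms=2/5b
Σ=4b of 4 (146bpm 2/4) — PASS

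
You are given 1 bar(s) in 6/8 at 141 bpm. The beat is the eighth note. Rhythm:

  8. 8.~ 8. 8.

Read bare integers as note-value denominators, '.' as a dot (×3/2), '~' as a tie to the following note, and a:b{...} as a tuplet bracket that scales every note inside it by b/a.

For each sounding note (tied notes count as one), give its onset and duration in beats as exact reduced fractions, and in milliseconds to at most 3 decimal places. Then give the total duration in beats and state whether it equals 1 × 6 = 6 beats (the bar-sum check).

1) 0.0ms=0b +638.298ms=3/2b
2) 638.298ms=3/2b +1276.596ms=3b
3) 1914.894ms=9/2b +638.298ms=3/2b
Σ=6b of 6 (141bpm 6/8) — PASS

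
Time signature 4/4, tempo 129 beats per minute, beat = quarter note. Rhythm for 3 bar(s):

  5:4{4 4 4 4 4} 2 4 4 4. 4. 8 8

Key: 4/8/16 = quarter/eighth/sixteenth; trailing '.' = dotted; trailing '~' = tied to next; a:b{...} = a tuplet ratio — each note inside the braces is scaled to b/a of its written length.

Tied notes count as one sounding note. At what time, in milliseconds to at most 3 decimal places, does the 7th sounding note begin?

1. 0.0ms @ 0 + 372.093ms (4/5)
2. 372.093ms @ 4/5 + 372.093ms (4/5)
3. 744.186ms @ 8/5 + 372.093ms (4/5)
4. 1116.279ms @ 12/5 + 372.093ms (4/5)
5. 1488.372ms @ 16/5 + 372.093ms (4/5)
6. 1860.465ms @ 4 + 930.233ms (2)
7. 2790.698ms @ 6 + 465.116ms (1)
8. 3255.814ms @ 7 + 465.116ms (1)
9. 3720.93ms @ 8 + 697.674ms (3/2)
10. 4418.605ms @ 19/2 + 697.674ms (3/2)
11. 5116.279ms @ 11 + 232.558ms (1/2)
12. 5348.837ms @ 23/2 + 232.558ms (1/2)

note 7 onset = 6b = 2790.698ms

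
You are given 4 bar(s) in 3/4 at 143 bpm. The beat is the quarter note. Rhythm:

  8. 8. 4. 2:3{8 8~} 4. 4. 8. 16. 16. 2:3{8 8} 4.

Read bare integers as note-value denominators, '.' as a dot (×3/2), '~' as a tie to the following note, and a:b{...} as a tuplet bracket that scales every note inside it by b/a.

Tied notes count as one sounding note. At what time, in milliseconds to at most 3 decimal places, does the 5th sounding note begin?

1. 0.0ms @ 0 + 314.685ms (3/4)
2. 314.685ms @ 3/4 + 314.685ms (3/4)
3. 629.371ms @ 3/2 + 629.371ms (3/2)
4. 1258.741ms @ 3 + 314.685ms (3/4)
5. 1573.427ms @ 15/4 + 944.056ms (9/4)
6. 2517.483ms @ 6 + 629.371ms (3/2)
7. 3146.853ms @ 15/2 + 314.685ms (3/4)
8. 3461.538ms @ 33/4 + 157.343ms (3/8)
9. 3618.881ms @ 69/8 + 157.343ms (3/8)
10. 3776.224ms @ 9 + 314.685ms (3/4)
11. 4090.909ms @ 39/4 + 314.685ms (3/4)
12. 4405.594ms @ 21/2 + 629.371ms (3/2)

note 5 onset = 15/4b = 1573.427ms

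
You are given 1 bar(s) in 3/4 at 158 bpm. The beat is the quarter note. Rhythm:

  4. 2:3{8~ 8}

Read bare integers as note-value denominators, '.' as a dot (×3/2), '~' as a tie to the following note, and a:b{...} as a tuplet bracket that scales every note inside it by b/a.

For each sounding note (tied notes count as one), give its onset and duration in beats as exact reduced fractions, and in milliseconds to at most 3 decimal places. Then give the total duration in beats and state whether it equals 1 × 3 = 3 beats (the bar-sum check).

1) 0.0ms=0b +569.62ms=3/2b
2) 569.62ms=3/2b +569.62ms=3/2b
Σ=3b of 3 (158bpm 3/4) — PASS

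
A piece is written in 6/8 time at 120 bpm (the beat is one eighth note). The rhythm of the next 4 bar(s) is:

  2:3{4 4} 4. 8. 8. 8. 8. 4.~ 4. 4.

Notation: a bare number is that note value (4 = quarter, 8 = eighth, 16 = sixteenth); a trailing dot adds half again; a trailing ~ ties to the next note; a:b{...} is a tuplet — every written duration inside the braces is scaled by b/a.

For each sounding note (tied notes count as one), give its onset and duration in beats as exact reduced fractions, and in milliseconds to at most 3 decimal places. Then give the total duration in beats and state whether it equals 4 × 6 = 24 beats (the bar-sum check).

1) 0.0ms=0b +1500.0ms=3b
2) 1500.0ms=3b +1500.0ms=3b
3) 3000.0ms=6b +1500.0ms=3b
4) 4500.0ms=9b +750.0ms=3/2b
5) 5250.0ms=21/2b +750.0ms=3/2b
6) 6000.0ms=12b +750.0ms=3/2b
7) 6750.0ms=27/2b +750.0ms=3/2b
8) 7500.0ms=15b +3000.0ms=6b
9) 10500.0ms=21b +1500.0ms=3b
Σ=24b of 24 (120bpm 6/8) — PASS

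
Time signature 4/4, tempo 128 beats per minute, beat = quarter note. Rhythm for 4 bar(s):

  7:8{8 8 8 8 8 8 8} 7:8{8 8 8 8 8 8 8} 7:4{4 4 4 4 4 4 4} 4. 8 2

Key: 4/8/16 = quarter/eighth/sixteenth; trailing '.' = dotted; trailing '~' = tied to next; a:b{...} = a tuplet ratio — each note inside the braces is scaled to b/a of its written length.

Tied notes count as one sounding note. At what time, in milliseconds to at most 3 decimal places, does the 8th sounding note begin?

1. 0.0ms @ 0 + 267.857ms (4/7)
2. 267.857ms @ 4/7 + 267.857ms (4/7)
3. 535.714ms @ 8/7 + 267.857ms (4/7)
4. 803.571ms @ 12/7 + 267.857ms (4/7)
5. 1071.429ms @ 16/7 + 267.857ms (4/7)
6. 1339.286ms @ 20/7 + 267.857ms (4/7)
7. 1607.143ms @ 24/7 + 267.857ms (4/7)
8. 1875.0ms @ 4 + 267.857ms (4/7)
9. 2142.857ms @ 32/7 + 267.857ms (4/7)
10. 2410.714ms @ 36/7 + 267.857ms (4/7)
11. 2678.571ms @ 40/7 + 267.857ms (4/7)
12. 2946.429ms @ 44/7 + 267.857ms (4/7)
13. 3214.286ms @ 48/7 + 267.857ms (4/7)
14. 3482.143ms @ 52/7 + 267.857ms (4/7)
15. 3750.0ms @ 8 + 267.857ms (4/7)
16. 4017.857ms @ 60/7 + 267.857ms (4/7)
17. 4285.714ms @ 64/7 + 267.857ms (4/7)
18. 4553.571ms @ 68/7 + 267.857ms (4/7)
19. 4821.429ms @ 72/7 + 267.857ms (4/7)
20. 5089.286ms @ 76/7 + 267.857ms (4/7)
21. 5357.143ms @ 80/7 + 267.857ms (4/7)
22. 5625.0ms @ 12 + 703.125ms (3/2)
23. 6328.125ms @ 27/2 + 234.375ms (1/2)
24. 6562.5ms @ 14 + 937.5ms (2)

note 8 onset = 4b = 1875.0ms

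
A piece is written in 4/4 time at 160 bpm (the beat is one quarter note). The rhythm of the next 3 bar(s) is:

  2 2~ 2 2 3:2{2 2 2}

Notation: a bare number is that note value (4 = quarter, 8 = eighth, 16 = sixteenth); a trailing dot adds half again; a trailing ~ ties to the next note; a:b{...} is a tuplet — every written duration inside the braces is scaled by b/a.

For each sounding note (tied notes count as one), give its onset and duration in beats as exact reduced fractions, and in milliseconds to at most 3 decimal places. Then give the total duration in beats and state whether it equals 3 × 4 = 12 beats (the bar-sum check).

1) 0.0ms=0b +750.0ms=2b
2) 750.0ms=2b +1500.0ms=4b
3) 2250.0ms=6b +750.0ms=2b
4) 3000.0ms=8b +500.0ms=4/3b
5) 3500.0ms=28/3b +500.0ms=4/3b
6) 4000.0ms=32/3b +500.0ms=4/3b
Σ=12b of 12 (160bpm 4/4) — PASS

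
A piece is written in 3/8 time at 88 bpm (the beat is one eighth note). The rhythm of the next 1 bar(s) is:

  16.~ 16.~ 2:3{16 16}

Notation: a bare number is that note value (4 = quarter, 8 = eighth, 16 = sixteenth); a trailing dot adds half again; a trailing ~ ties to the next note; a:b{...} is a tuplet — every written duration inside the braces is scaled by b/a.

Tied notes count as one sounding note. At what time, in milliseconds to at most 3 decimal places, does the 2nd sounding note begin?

1. 0.0ms @ 0 + 1534.091ms (9/4)
2. 1534.091ms @ 9/4 + 511.364ms (3/4)

note 2 onset = 9/4b = 1534.091ms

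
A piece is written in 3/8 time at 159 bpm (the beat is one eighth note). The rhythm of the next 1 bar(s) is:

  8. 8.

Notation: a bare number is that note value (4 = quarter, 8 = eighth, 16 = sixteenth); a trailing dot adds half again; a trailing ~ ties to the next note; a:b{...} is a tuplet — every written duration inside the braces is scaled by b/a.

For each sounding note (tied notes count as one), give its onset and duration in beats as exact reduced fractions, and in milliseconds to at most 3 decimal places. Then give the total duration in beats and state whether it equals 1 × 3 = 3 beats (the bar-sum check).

1) 0.0ms=0b +566.038ms=3/2b
2) 566.038ms=3/2b +566.038ms=3/2b
Σ=3b of 3 (159bpm 3/8) — PASS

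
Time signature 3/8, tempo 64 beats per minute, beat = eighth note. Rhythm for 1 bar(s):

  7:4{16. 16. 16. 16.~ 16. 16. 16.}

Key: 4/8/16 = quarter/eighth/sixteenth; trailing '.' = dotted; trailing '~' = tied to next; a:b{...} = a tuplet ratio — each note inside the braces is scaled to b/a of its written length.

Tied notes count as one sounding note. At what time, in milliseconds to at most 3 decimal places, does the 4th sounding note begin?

1. 0.0ms @ 0 + 401.786ms (3/7)
2. 401.786ms @ 3/7 + 401.786ms (3/7)
3. 803.571ms @ 6/7 + 401.786ms (3/7)
4. 1205.357ms @ 9/7 + 803.571ms (6/7)
5. 2008.929ms @ 15/7 + 401.786ms (3/7)
6. 2410.714ms @ 18/7 + 401.786ms (3/7)

note 4 onset = 9/7b = 1205.357ms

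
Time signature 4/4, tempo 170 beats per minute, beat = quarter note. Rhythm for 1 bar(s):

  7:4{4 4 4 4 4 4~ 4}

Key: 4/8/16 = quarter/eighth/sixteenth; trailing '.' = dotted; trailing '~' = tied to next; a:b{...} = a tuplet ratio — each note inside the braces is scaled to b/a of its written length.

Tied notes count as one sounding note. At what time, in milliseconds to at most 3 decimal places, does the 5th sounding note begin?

1. 0.0ms @ 0 + 201.681ms (4/7)
2. 201.681ms @ 4/7 + 201.681ms (4/7)
3. 403.361ms @ 8/7 + 201.681ms (4/7)
4. 605.042ms @ 12/7 + 201.681ms (4/7)
5. 806.723ms @ 16/7 + 201.681ms (4/7)
6. 1008.403ms @ 20/7 + 403.361ms (8/7)

note 5 onset = 16/7b = 806.723ms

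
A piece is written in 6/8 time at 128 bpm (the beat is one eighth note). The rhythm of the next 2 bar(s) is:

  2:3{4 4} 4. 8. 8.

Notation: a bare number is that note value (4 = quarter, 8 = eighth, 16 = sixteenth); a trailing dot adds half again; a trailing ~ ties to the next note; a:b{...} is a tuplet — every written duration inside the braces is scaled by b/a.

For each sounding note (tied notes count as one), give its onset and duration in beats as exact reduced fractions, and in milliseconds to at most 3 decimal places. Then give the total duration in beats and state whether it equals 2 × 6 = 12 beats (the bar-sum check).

1) 0.0ms=0b +1406.25ms=3b
2) 1406.25ms=3b +1406.25ms=3b
3) 2812.5ms=6b +1406.25ms=3b
4) 4218.75ms=9b +703.125ms=3/2b
5) 4921.875ms=21/2b +703.125ms=3/2b
Σ=12b of 12 (128bpm 6/8) — PASS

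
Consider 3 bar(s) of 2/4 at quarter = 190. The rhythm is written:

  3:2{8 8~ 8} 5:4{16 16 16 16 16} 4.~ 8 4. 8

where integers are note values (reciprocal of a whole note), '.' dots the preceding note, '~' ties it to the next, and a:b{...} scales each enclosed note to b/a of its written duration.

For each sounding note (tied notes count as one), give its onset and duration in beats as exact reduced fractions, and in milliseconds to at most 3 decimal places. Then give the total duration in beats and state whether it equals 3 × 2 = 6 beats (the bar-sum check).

1) 0.0ms=0b +105.263ms=1/3b
2) 105.263ms=1/3b +210.526ms=2/3b
3) 315.789ms=1b +63.158ms=1/5b
4) 378.947ms=6/5b +63.158ms=1/5b
5) 442.105ms=7/5b +63.158ms=1/5b
6) 505.263ms=8/5b +63.158ms=1/5b
7) 568.421ms=9/5b +63.158ms=1/5b
8) 631.579ms=2b +631.579ms=2b
9) 1263.158ms=4b +473.684ms=3/2b
10) 1736.842ms=11/2b +157.895ms=1/2b
Σ=6b of 6 (190bpm 2/4) — PASS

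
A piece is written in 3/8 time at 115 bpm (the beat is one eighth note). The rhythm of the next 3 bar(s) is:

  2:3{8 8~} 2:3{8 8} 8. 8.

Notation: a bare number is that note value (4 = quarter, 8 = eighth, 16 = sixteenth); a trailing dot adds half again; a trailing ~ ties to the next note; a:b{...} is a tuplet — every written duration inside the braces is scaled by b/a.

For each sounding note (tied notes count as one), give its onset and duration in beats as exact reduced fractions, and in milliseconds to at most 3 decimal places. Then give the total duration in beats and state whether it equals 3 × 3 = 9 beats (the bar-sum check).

1) 0.0ms=0b +782.609ms=3/2b
2) 782.609ms=3/2b +1565.217ms=3b
3) 2347.826ms=9/2b +782.609ms=3/2b
4) 3130.435ms=6b +782.609ms=3/2b
5) 3913.043ms=15/2b +782.609ms=3/2b
Σ=9b of 9 (115bpm 3/8) — PASS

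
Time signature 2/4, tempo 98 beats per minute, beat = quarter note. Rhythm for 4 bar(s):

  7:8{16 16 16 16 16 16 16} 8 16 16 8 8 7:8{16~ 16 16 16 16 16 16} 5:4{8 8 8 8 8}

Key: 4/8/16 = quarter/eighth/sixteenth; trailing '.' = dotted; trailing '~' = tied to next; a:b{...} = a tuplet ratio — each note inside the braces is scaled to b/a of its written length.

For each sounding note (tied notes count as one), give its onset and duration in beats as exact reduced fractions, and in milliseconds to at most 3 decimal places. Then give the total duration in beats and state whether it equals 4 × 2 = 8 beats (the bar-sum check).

1) 0.0ms=0b +174.927ms=2/7b
2) 174.927ms=2/7b +174.927ms=2/7b
3) 349.854ms=4/7b +174.927ms=2/7b
4) 524.781ms=6/7b +174.927ms=2/7b
5) 699.708ms=8/7b +174.927ms=2/7b
6) 874.636ms=10/7b +174.927ms=2/7b
7) 1049.563ms=12/7b +174.927ms=2/7b
8) 1224.49ms=2b +306.122ms=1/2b
9) 1530.612ms=5/2b +153.061ms=1/4b
10) 1683.673ms=11/4b +153.061ms=1/4b
11) 1836.735ms=3b +306.122ms=1/2b
12) 2142.857ms=7/2b +306.122ms=1/2b
13) 2448.98ms=4b +349.854ms=4/7b
14) 2798.834ms=32/7b +174.927ms=2/7b
15) 2973.761ms=34/7b +174.927ms=2/7b
16) 3148.688ms=36/7b +174.927ms=2/7b
17) 3323.615ms=38/7b +174.927ms=2/7b
18) 3498.542ms=40/7b +174.927ms=2/7b
19) 3673.469ms=6b +244.898ms=2/5b
20) 3918.367ms=32/5b +244.898ms=2/5b
21) 4163.265ms=34/5b +244.898ms=2/5b
22) 4408.163ms=36/5b +244.898ms=2/5b
23) 4653.061ms=38/5b +244.898ms=2/5b
Σ=8b of 8 (98bpm 2/4) — PASS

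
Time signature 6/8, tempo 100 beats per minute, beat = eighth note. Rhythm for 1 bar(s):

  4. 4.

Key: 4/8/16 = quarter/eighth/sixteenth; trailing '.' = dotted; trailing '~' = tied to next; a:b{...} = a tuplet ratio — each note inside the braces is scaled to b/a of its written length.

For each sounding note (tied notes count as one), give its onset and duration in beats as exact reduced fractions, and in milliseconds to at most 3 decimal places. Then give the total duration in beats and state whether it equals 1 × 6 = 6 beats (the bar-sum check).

1) 0.0ms=0b +1800.0ms=3b
2) 1800.0ms=3b +1800.0ms=3b
Σ=6b of 6 (100bpm 6/8) — PASS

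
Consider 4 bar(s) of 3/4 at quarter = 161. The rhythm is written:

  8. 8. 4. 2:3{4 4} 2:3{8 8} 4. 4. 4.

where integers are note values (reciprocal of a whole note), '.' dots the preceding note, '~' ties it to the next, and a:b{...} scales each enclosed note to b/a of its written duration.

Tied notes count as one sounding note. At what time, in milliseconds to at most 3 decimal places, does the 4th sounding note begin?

1. 0.0ms @ 0 + 279.503ms (3/4)
2. 279.503ms @ 3/4 + 279.503ms (3/4)
3. 559.006ms @ 3/2 + 559.006ms (3/2)
4. 1118.012ms @ 3 + 559.006ms (3/2)
5. 1677.019ms @ 9/2 + 559.006ms (3/2)
6. 2236.025ms @ 6 + 279.503ms (3/4)
7. 2515.528ms @ 27/4 + 279.503ms (3/4)
8. 2795.031ms @ 15/2 + 559.006ms (3/2)
9. 3354.037ms @ 9 + 559.006ms (3/2)
10. 3913.043ms @ 21/2 + 559.006ms (3/2)

note 4 onset = 3b = 1118.012ms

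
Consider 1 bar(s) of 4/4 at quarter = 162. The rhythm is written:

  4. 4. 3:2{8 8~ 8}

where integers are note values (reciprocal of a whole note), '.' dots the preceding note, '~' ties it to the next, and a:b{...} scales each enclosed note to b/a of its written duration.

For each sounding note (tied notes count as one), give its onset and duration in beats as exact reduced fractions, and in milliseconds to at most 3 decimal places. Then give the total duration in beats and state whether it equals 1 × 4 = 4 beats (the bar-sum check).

1) 0.0ms=0b +555.556ms=3/2b
2) 555.556ms=3/2b +555.556ms=3/2b
3) 1111.111ms=3b +123.457ms=1/3b
4) 1234.568ms=10/3b +246.914ms=2/3b
Σ=4b of 4 (162bpm 4/4) — PASS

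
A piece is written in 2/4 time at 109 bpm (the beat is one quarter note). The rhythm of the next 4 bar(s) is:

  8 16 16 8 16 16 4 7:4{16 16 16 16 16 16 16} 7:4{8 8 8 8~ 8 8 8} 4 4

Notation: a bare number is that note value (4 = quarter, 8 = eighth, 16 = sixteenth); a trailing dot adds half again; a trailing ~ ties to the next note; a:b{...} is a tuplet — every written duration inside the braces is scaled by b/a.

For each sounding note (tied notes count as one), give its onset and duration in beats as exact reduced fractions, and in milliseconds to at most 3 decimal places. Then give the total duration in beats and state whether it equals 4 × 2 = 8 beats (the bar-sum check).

1) 0.0ms=0b +275.229ms=1/2b
2) 275.229ms=1/2b +137.615ms=1/4b
3) 412.844ms=3/4b +137.615ms=1/4b
4) 550.459ms=1b +275.229ms=1/2b
5) 825.688ms=3/2b +137.615ms=1/4b
6) 963.303ms=7/4b +137.615ms=1/4b
7) 1100.917ms=2b +550.459ms=1b
8) 1651.376ms=3b +78.637ms=1/7b
9) 1730.013ms=22/7b +78.637ms=1/7b
10) 1808.65ms=23/7b +78.637ms=1/7b
11) 1887.287ms=24/7b +78.637ms=1/7b
12) 1965.924ms=25/7b +78.637ms=1/7b
13) 2044.561ms=26/7b +78.637ms=1/7b
14) 2123.198ms=27/7b +78.637ms=1/7b
15) 2201.835ms=4b +157.274ms=2/7b
16) 2359.109ms=30/7b +157.274ms=2/7b
17) 2516.383ms=32/7b +157.274ms=2/7b
18) 2673.657ms=34/7b +314.548ms=4/7b
19) 2988.204ms=38/7b +157.274ms=2/7b
20) 3145.478ms=40/7b +157.274ms=2/7b
21) 3302.752ms=6b +550.459ms=1b
22) 3853.211ms=7b +550.459ms=1b
Σ=8b of 8 (109bpm 2/4) — PASS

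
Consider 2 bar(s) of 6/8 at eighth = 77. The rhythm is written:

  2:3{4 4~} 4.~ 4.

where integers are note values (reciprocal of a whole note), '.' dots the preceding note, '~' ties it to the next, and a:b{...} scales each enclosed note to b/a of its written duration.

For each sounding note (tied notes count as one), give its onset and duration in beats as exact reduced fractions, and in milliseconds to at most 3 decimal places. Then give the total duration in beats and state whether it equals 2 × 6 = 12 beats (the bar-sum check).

1) 0.0ms=0b +2337.662ms=3b
2) 2337.662ms=3b +7012.987ms=9b
Σ=12b of 12 (77bpm 6/8) — PASS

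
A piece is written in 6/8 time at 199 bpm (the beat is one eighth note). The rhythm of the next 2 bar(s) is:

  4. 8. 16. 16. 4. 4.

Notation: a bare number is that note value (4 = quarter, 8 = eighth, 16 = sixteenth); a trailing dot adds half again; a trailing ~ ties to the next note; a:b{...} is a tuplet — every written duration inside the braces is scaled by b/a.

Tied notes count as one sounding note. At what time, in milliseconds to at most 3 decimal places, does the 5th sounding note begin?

1. 0.0ms @ 0 + 904.523ms (3)
2. 904.523ms @ 3 + 452.261ms (3/2)
3. 1356.784ms @ 9/2 + 226.131ms (3/4)
4. 1582.915ms @ 21/4 + 226.131ms (3/4)
5. 1809.045ms @ 6 + 904.523ms (3)
6. 2713.568ms @ 9 + 904.523ms (3)

note 5 onset = 6b = 1809.045ms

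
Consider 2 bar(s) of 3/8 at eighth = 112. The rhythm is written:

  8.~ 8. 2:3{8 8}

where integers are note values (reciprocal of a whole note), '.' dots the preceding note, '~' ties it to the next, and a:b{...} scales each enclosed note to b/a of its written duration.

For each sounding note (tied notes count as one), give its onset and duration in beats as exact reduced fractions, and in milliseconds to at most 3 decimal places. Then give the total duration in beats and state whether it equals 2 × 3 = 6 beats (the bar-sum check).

1) 0.0ms=0b +1607.143ms=3b
2) 1607.143ms=3b +803.571ms=3/2b
3) 2410.714ms=9/2b +803.571ms=3/2b
Σ=6b of 6 (112bpm 3/8) — PASS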